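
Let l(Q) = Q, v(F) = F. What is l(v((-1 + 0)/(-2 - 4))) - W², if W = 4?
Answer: -95/6 ≈ -15.833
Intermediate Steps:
l(v((-1 + 0)/(-2 - 4))) - W² = (-1 + 0)/(-2 - 4) - 1*4² = -1/(-6) - 1*16 = -1*(-⅙) - 16 = ⅙ - 16 = -95/6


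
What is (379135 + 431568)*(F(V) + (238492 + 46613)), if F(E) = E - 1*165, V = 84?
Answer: 231069811872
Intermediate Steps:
F(E) = -165 + E (F(E) = E - 165 = -165 + E)
(379135 + 431568)*(F(V) + (238492 + 46613)) = (379135 + 431568)*((-165 + 84) + (238492 + 46613)) = 810703*(-81 + 285105) = 810703*285024 = 231069811872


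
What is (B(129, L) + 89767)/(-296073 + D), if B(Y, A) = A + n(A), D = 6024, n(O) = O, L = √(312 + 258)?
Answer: -89767/290049 - 2*√570/290049 ≈ -0.30965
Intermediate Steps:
L = √570 ≈ 23.875
B(Y, A) = 2*A (B(Y, A) = A + A = 2*A)
(B(129, L) + 89767)/(-296073 + D) = (2*√570 + 89767)/(-296073 + 6024) = (89767 + 2*√570)/(-290049) = (89767 + 2*√570)*(-1/290049) = -89767/290049 - 2*√570/290049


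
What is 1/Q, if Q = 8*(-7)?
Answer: -1/56 ≈ -0.017857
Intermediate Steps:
Q = -56
1/Q = 1/(-56) = -1/56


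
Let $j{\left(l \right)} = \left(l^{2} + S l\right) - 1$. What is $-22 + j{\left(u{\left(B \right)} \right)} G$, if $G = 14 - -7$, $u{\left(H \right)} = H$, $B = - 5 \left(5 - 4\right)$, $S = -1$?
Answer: $587$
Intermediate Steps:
$B = -5$ ($B = \left(-5\right) 1 = -5$)
$j{\left(l \right)} = -1 + l^{2} - l$ ($j{\left(l \right)} = \left(l^{2} - l\right) - 1 = -1 + l^{2} - l$)
$G = 21$ ($G = 14 + 7 = 21$)
$-22 + j{\left(u{\left(B \right)} \right)} G = -22 + \left(-1 + \left(-5\right)^{2} - -5\right) 21 = -22 + \left(-1 + 25 + 5\right) 21 = -22 + 29 \cdot 21 = -22 + 609 = 587$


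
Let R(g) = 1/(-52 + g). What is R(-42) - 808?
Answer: -75953/94 ≈ -808.01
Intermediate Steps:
R(-42) - 808 = 1/(-52 - 42) - 808 = 1/(-94) - 808 = -1/94 - 808 = -75953/94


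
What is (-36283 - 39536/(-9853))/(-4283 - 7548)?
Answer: 357456863/116570843 ≈ 3.0664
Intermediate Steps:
(-36283 - 39536/(-9853))/(-4283 - 7548) = (-36283 - 39536*(-1/9853))/(-11831) = (-36283 + 39536/9853)*(-1/11831) = -357456863/9853*(-1/11831) = 357456863/116570843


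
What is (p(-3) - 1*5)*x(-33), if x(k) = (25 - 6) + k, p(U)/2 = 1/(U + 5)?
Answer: 56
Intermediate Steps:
p(U) = 2/(5 + U) (p(U) = 2/(U + 5) = 2/(5 + U))
x(k) = 19 + k
(p(-3) - 1*5)*x(-33) = (2/(5 - 3) - 1*5)*(19 - 33) = (2/2 - 5)*(-14) = (2*(1/2) - 5)*(-14) = (1 - 5)*(-14) = -4*(-14) = 56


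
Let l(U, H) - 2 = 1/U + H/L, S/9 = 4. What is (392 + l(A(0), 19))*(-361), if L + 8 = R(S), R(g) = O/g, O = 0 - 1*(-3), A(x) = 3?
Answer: -2122319/15 ≈ -1.4149e+5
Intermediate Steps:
S = 36 (S = 9*4 = 36)
O = 3 (O = 0 + 3 = 3)
R(g) = 3/g
L = -95/12 (L = -8 + 3/36 = -8 + 3*(1/36) = -8 + 1/12 = -95/12 ≈ -7.9167)
l(U, H) = 2 + 1/U - 12*H/95 (l(U, H) = 2 + (1/U + H/(-95/12)) = 2 + (1/U + H*(-12/95)) = 2 + (1/U - 12*H/95) = 2 + 1/U - 12*H/95)
(392 + l(A(0), 19))*(-361) = (392 + (2 + 1/3 - 12/95*19))*(-361) = (392 + (2 + 1/3 - 12/5))*(-361) = (392 - 1/15)*(-361) = (5879/15)*(-361) = -2122319/15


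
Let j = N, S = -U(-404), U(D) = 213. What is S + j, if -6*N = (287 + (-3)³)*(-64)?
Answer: 7681/3 ≈ 2560.3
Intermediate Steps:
S = -213 (S = -1*213 = -213)
N = 8320/3 (N = -(287 + (-3)³)*(-64)/6 = -(287 - 27)*(-64)/6 = -130*(-64)/3 = -⅙*(-16640) = 8320/3 ≈ 2773.3)
j = 8320/3 ≈ 2773.3
S + j = -213 + 8320/3 = 7681/3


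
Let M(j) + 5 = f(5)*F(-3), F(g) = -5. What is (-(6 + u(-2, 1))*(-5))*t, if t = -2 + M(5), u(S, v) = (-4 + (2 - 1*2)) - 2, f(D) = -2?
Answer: 0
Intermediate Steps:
u(S, v) = -6 (u(S, v) = (-4 + (2 - 2)) - 2 = (-4 + 0) - 2 = -4 - 2 = -6)
M(j) = 5 (M(j) = -5 - 2*(-5) = -5 + 10 = 5)
t = 3 (t = -2 + 5 = 3)
(-(6 + u(-2, 1))*(-5))*t = (-(6 - 6)*(-5))*3 = (-1*0*(-5))*3 = (0*(-5))*3 = 0*3 = 0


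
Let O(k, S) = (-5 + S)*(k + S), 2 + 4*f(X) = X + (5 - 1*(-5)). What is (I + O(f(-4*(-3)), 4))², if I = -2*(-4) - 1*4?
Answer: 25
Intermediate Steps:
f(X) = 2 + X/4 (f(X) = -½ + (X + (5 - 1*(-5)))/4 = -½ + (X + (5 + 5))/4 = -½ + (X + 10)/4 = -½ + (10 + X)/4 = -½ + (5/2 + X/4) = 2 + X/4)
O(k, S) = (-5 + S)*(S + k)
I = 4 (I = 8 - 4 = 4)
(I + O(f(-4*(-3)), 4))² = (4 + (4² - 5*4 - 5*(2 + (-4*(-3))/4) + 4*(2 + (-4*(-3))/4)))² = (4 + (16 - 20 - 5*(2 + (¼)*12) + 4*(2 + (¼)*12)))² = (4 + (16 - 20 - 5*(2 + 3) + 4*(2 + 3)))² = (4 + (16 - 20 - 5*5 + 4*5))² = (4 + (16 - 20 - 25 + 20))² = (4 - 9)² = (-5)² = 25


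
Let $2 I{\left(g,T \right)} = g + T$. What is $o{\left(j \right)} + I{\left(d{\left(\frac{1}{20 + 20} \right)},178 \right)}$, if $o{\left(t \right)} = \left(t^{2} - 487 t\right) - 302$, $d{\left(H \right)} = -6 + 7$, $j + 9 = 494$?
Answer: $- \frac{2365}{2} \approx -1182.5$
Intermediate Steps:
$j = 485$ ($j = -9 + 494 = 485$)
$d{\left(H \right)} = 1$
$o{\left(t \right)} = -302 + t^{2} - 487 t$
$I{\left(g,T \right)} = \frac{T}{2} + \frac{g}{2}$ ($I{\left(g,T \right)} = \frac{g + T}{2} = \frac{T + g}{2} = \frac{T}{2} + \frac{g}{2}$)
$o{\left(j \right)} + I{\left(d{\left(\frac{1}{20 + 20} \right)},178 \right)} = \left(-302 + 485^{2} - 236195\right) + \left(\frac{1}{2} \cdot 178 + \frac{1}{2} \cdot 1\right) = \left(-302 + 235225 - 236195\right) + \left(89 + \frac{1}{2}\right) = -1272 + \frac{179}{2} = - \frac{2365}{2}$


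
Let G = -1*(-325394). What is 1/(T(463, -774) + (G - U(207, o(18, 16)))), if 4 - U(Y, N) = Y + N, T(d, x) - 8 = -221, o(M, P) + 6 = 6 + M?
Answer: 1/325402 ≈ 3.0731e-6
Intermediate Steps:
o(M, P) = M (o(M, P) = -6 + (6 + M) = M)
T(d, x) = -213 (T(d, x) = 8 - 221 = -213)
G = 325394
U(Y, N) = 4 - N - Y (U(Y, N) = 4 - (Y + N) = 4 - (N + Y) = 4 + (-N - Y) = 4 - N - Y)
1/(T(463, -774) + (G - U(207, o(18, 16)))) = 1/(-213 + (325394 - (4 - 1*18 - 1*207))) = 1/(-213 + (325394 - (4 - 18 - 207))) = 1/(-213 + (325394 - 1*(-221))) = 1/(-213 + (325394 + 221)) = 1/(-213 + 325615) = 1/325402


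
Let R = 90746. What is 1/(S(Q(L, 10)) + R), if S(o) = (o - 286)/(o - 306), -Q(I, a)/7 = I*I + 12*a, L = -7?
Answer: 1489/135122263 ≈ 1.1020e-5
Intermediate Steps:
Q(I, a) = -84*a - 7*I² (Q(I, a) = -7*(I*I + 12*a) = -7*(I² + 12*a) = -84*a - 7*I²)
S(o) = (-286 + o)/(-306 + o)
1/(S(Q(L, 10)) + R) = 1/((-286 + (-84*10 - 7*(-7)²))/(-306 + (-84*10 - 7*(-7)²)) + 90746) = 1/((-286 + (-840 - 7*49))/(-306 + (-840 - 7*49)) + 90746) = 1/((-286 + (-840 - 343))/(-306 + (-840 - 343)) + 90746) = 1/((-286 - 1183)/(-306 - 1183) + 90746) = 1/(-1469/(-1489) + 90746) = 1/(-1/1489*(-1469) + 90746) = 1/(1469/1489 + 90746) = 1/(135122263/1489) = 1489/135122263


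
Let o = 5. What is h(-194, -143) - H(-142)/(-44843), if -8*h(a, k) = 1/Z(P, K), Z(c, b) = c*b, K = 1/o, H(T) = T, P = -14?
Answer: 208311/5022416 ≈ 0.041476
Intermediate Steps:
K = 1/5 ≈ 0.20000
Z(c, b) = b*c
h(a, k) = 5/112 (h(a, k) = -1/(8*((1/5)*(-14))) = -1/(8*(-14/5)) = -1/8*(-5/14) = 5/112)
h(-194, -143) - H(-142)/(-44843) = 5/112 - (-142)/(-44843) = 5/112 - (-142)*(-1)/44843 = 5/112 - 1*142/44843 = 5/112 - 142/44843 = 208311/5022416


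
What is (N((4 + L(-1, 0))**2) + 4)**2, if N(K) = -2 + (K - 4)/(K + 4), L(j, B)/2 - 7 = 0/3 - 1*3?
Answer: 11881/1369 ≈ 8.6786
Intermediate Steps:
L(j, B) = 8 (L(j, B) = 14 + 2*(0/3 - 1*3) = 14 + 2*(0*(1/3) - 3) = 14 + 2*(0 - 3) = 14 + 2*(-3) = 14 - 6 = 8)
N(K) = -2 + (-4 + K)/(4 + K)
(N((4 + L(-1, 0))**2) + 4)**2 = ((-12 - (4 + 8)**2)/(4 + (4 + 8)**2) + 4)**2 = ((-12 - 1*12**2)/(4 + 12**2) + 4)**2 = ((-12 - 1*144)/(4 + 144) + 4)**2 = ((-12 - 144)/148 + 4)**2 = ((1/148)*(-156) + 4)**2 = (-39/37 + 4)**2 = (109/37)**2 = 11881/1369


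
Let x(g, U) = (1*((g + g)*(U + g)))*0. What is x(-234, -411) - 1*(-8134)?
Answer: 8134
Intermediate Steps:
x(g, U) = 0 (x(g, U) = (1*((2*g)*(U + g)))*0 = (1*(2*g*(U + g)))*0 = (2*g*(U + g))*0 = 0)
x(-234, -411) - 1*(-8134) = 0 - 1*(-8134) = 0 + 8134 = 8134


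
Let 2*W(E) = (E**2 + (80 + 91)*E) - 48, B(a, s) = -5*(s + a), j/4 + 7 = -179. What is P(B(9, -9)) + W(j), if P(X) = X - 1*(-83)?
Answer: 213215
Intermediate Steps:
j = -744 (j = -28 + 4*(-179) = -28 - 716 = -744)
B(a, s) = -5*a - 5*s (B(a, s) = -5*(a + s) = -5*a - 5*s)
P(X) = 83 + X (P(X) = X + 83 = 83 + X)
W(E) = -24 + E**2/2 + 171*E/2 (W(E) = ((E**2 + (80 + 91)*E) - 48)/2 = ((E**2 + 171*E) - 48)/2 = (-48 + E**2 + 171*E)/2 = -24 + E**2/2 + 171*E/2)
P(B(9, -9)) + W(j) = (83 + (-5*9 - 5*(-9))) + (-24 + (1/2)*(-744)**2 + (171/2)*(-744)) = (83 + (-45 + 45)) + (-24 + (1/2)*553536 - 63612) = (83 + 0) + (-24 + 276768 - 63612) = 83 + 213132 = 213215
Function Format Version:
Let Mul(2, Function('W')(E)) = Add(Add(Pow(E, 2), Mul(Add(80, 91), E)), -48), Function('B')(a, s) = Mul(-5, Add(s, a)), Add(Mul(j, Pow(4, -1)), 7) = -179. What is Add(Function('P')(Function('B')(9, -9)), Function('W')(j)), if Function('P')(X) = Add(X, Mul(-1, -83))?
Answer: 213215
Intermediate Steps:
j = -744 (j = Add(-28, Mul(4, -179)) = Add(-28, -716) = -744)
Function('B')(a, s) = Add(Mul(-5, a), Mul(-5, s)) (Function('B')(a, s) = Mul(-5, Add(a, s)) = Add(Mul(-5, a), Mul(-5, s)))
Function('P')(X) = Add(83, X) (Function('P')(X) = Add(X, 83) = Add(83, X))
Function('W')(E) = Add(-24, Mul(Rational(1, 2), Pow(E, 2)), Mul(Rational(171, 2), E)) (Function('W')(E) = Mul(Rational(1, 2), Add(Add(Pow(E, 2), Mul(Add(80, 91), E)), -48)) = Mul(Rational(1, 2), Add(Add(Pow(E, 2), Mul(171, E)), -48)) = Mul(Rational(1, 2), Add(-48, Pow(E, 2), Mul(171, E))) = Add(-24, Mul(Rational(1, 2), Pow(E, 2)), Mul(Rational(171, 2), E)))
Add(Function('P')(Function('B')(9, -9)), Function('W')(j)) = Add(Add(83, Add(Mul(-5, 9), Mul(-5, -9))), Add(-24, Mul(Rational(1, 2), Pow(-744, 2)), Mul(Rational(171, 2), -744))) = Add(Add(83, Add(-45, 45)), Add(-24, Mul(Rational(1, 2), 553536), -63612)) = Add(Add(83, 0), Add(-24, 276768, -63612)) = Add(83, 213132) = 213215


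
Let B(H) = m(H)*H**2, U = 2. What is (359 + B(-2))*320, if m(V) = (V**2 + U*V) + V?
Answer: 112320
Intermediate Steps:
m(V) = V**2 + 3*V (m(V) = (V**2 + 2*V) + V = V**2 + 3*V)
B(H) = H**3*(3 + H) (B(H) = (H*(3 + H))*H**2 = H**3*(3 + H))
(359 + B(-2))*320 = (359 + (-2)**3*(3 - 2))*320 = (359 - 8*1)*320 = (359 - 8)*320 = 351*320 = 112320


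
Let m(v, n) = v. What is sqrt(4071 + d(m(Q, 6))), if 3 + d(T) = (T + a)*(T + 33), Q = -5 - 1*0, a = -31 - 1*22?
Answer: 2*sqrt(611) ≈ 49.437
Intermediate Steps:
a = -53 (a = -31 - 22 = -53)
Q = -5 (Q = -5 + 0 = -5)
d(T) = -3 + (-53 + T)*(33 + T) (d(T) = -3 + (T - 53)*(T + 33) = -3 + (-53 + T)*(33 + T))
sqrt(4071 + d(m(Q, 6))) = sqrt(4071 + (-1752 + (-5)**2 - 20*(-5))) = sqrt(4071 + (-1752 + 25 + 100)) = sqrt(4071 - 1627) = sqrt(2444) = 2*sqrt(611)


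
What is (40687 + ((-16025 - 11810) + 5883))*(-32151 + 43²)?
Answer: -567707970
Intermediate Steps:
(40687 + ((-16025 - 11810) + 5883))*(-32151 + 43²) = (40687 + (-27835 + 5883))*(-32151 + 1849) = (40687 - 21952)*(-30302) = 18735*(-30302) = -567707970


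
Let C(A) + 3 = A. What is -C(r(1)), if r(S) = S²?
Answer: 2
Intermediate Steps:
C(A) = -3 + A
-C(r(1)) = -(-3 + 1²) = -(-3 + 1) = -1*(-2) = 2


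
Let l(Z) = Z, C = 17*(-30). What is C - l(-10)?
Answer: -500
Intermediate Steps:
C = -510
C - l(-10) = -510 - 1*(-10) = -510 + 10 = -500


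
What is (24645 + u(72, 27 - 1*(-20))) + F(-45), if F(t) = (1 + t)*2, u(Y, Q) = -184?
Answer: 24373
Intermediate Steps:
F(t) = 2 + 2*t
(24645 + u(72, 27 - 1*(-20))) + F(-45) = (24645 - 184) + (2 + 2*(-45)) = 24461 + (2 - 90) = 24461 - 88 = 24373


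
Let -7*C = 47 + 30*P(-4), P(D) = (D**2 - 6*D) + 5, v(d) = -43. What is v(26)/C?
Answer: 301/1397 ≈ 0.21546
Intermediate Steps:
P(D) = 5 + D**2 - 6*D
C = -1397/7 (C = -(47 + 30*(5 + (-4)**2 - 6*(-4)))/7 = -(47 + 30*(5 + 16 + 24))/7 = -(47 + 30*45)/7 = -(47 + 1350)/7 = -1/7*1397 = -1397/7 ≈ -199.57)
v(26)/C = -43/(-1397/7) = -43*(-7/1397) = 301/1397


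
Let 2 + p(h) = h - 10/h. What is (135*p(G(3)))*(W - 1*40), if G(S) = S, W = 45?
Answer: -1575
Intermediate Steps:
p(h) = -2 + h - 10/h (p(h) = -2 + (h - 10/h) = -2 + h - 10/h)
(135*p(G(3)))*(W - 1*40) = (135*(-2 + 3 - 10/3))*(45 - 1*40) = (135*(-2 + 3 - 10*1/3))*(45 - 40) = (135*(-2 + 3 - 10/3))*5 = (135*(-7/3))*5 = -315*5 = -1575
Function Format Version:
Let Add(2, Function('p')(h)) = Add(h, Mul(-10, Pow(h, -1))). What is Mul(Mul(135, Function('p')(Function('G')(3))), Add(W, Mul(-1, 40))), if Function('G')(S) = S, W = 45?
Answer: -1575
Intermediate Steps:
Function('p')(h) = Add(-2, h, Mul(-10, Pow(h, -1))) (Function('p')(h) = Add(-2, Add(h, Mul(-10, Pow(h, -1)))) = Add(-2, h, Mul(-10, Pow(h, -1))))
Mul(Mul(135, Function('p')(Function('G')(3))), Add(W, Mul(-1, 40))) = Mul(Mul(135, Add(-2, 3, Mul(-10, Pow(3, -1)))), Add(45, Mul(-1, 40))) = Mul(Mul(135, Add(-2, 3, Mul(-10, Rational(1, 3)))), Add(45, -40)) = Mul(Mul(135, Add(-2, 3, Rational(-10, 3))), 5) = Mul(Mul(135, Rational(-7, 3)), 5) = Mul(-315, 5) = -1575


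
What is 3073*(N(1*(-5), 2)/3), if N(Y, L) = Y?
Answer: -15365/3 ≈ -5121.7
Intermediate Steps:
3073*(N(1*(-5), 2)/3) = 3073*((1*(-5))/3) = 3073*(-5*⅓) = 3073*(-5/3) = -15365/3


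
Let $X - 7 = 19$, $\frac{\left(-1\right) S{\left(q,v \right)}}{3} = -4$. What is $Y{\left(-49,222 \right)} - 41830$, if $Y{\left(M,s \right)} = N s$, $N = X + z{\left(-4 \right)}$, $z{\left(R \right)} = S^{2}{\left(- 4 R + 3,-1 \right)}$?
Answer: $-4090$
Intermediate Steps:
$S{\left(q,v \right)} = 12$ ($S{\left(q,v \right)} = \left(-3\right) \left(-4\right) = 12$)
$z{\left(R \right)} = 144$ ($z{\left(R \right)} = 12^{2} = 144$)
$X = 26$ ($X = 7 + 19 = 26$)
$N = 170$ ($N = 26 + 144 = 170$)
$Y{\left(M,s \right)} = 170 s$
$Y{\left(-49,222 \right)} - 41830 = 170 \cdot 222 - 41830 = 37740 - 41830 = -4090$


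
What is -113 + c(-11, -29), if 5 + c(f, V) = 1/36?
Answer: -4247/36 ≈ -117.97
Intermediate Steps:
c(f, V) = -179/36 (c(f, V) = -5 + 1/36 = -179/36)
-113 + c(-11, -29) = -113 - 179/36 = -4247/36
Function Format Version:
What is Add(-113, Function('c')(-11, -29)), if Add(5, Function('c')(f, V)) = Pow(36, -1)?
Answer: Rational(-4247, 36) ≈ -117.97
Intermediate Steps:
Function('c')(f, V) = Rational(-179, 36) (Function('c')(f, V) = Add(-5, Pow(36, -1)) = Add(-5, Rational(1, 36)) = Rational(-179, 36))
Add(-113, Function('c')(-11, -29)) = Add(-113, Rational(-179, 36)) = Rational(-4247, 36)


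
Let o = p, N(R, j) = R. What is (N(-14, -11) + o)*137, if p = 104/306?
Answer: -286330/153 ≈ -1871.4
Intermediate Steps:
p = 52/153 (p = 104*(1/306) = 52/153 ≈ 0.33987)
o = 52/153 ≈ 0.33987
(N(-14, -11) + o)*137 = (-14 + 52/153)*137 = -2090/153*137 = -286330/153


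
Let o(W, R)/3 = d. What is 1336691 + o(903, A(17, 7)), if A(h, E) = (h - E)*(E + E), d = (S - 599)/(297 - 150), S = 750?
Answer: 65498010/49 ≈ 1.3367e+6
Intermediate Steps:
d = 151/147 (d = (750 - 599)/(297 - 150) = 151/147 ≈ 1.0272)
A(h, E) = 2*E*(h - E) (A(h, E) = (h - E)*(2*E) = 2*E*(h - E))
o(W, R) = 151/49 (o(W, R) = 3*(151/147) = 151/49)
1336691 + o(903, A(17, 7)) = 1336691 + 151/49 = 65498010/49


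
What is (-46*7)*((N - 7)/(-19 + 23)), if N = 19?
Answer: -966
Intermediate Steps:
(-46*7)*((N - 7)/(-19 + 23)) = (-46*7)*((19 - 7)/(-19 + 23)) = -3864/4 = -322*3 = -966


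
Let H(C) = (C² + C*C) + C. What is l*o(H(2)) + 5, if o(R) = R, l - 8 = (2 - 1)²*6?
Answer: 145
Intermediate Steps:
H(C) = C + 2*C² (H(C) = (C² + C²) + C = 2*C² + C = C + 2*C²)
l = 14 (l = 8 + (2 - 1)²*6 = 8 + 1²*6 = 8 + 1*6 = 8 + 6 = 14)
l*o(H(2)) + 5 = 14*(2*(1 + 2*2)) + 5 = 14*(2*(1 + 4)) + 5 = 14*(2*5) + 5 = 14*10 + 5 = 140 + 5 = 145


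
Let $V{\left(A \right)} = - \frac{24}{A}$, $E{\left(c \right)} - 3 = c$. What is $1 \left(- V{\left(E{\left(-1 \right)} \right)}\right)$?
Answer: $12$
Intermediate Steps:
$E{\left(c \right)} = 3 + c$
$1 \left(- V{\left(E{\left(-1 \right)} \right)}\right) = 1 \left(- \frac{-24}{3 - 1}\right) = 1 \left(- \frac{-24}{2}\right) = 1 \left(\left(-1\right) \left(-12\right)\right) = 1 \cdot 12 = 12$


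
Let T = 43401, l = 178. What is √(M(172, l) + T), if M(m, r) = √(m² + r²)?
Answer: √(43401 + 34*√53) ≈ 208.92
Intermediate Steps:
√(M(172, l) + T) = √(√(172² + 178²) + 43401) = √(√(29584 + 31684) + 43401) = √(√61268 + 43401) = √(34*√53 + 43401) = √(43401 + 34*√53)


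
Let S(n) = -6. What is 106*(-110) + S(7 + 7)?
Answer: -11666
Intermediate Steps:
106*(-110) + S(7 + 7) = 106*(-110) - 6 = -11660 - 6 = -11666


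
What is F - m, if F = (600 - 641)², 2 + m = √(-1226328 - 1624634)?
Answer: 1683 - I*√2850962 ≈ 1683.0 - 1688.5*I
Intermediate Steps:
m = -2 + I*√2850962 (m = -2 + √(-1226328 - 1624634) = -2 + √(-2850962) = -2 + I*√2850962 ≈ -2.0 + 1688.5*I)
F = 1681 (F = (-41)² = 1681)
F - m = 1681 - (-2 + I*√2850962) = 1681 + (2 - I*√2850962) = 1683 - I*√2850962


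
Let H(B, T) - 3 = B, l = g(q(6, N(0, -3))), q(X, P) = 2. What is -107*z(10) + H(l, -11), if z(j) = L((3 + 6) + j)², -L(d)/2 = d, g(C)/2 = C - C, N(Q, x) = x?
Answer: -154505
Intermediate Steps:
g(C) = 0 (g(C) = 2*(C - C) = 2*0 = 0)
l = 0
L(d) = -2*d
H(B, T) = 3 + B
z(j) = (-18 - 2*j)² (z(j) = (-2*((3 + 6) + j))² = (-2*(9 + j))² = (-18 - 2*j)²)
-107*z(10) + H(l, -11) = -428*(9 + 10)² + (3 + 0) = -428*19² + 3 = -428*361 + 3 = -107*1444 + 3 = -154508 + 3 = -154505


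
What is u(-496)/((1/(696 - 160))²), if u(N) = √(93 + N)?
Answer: 287296*I*√403 ≈ 5.7674e+6*I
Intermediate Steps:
u(-496)/((1/(696 - 160))²) = √(93 - 496)/((1/(696 - 160))²) = √(-403)/((1/536)²) = (I*√403)/((1/536)²) = (I*√403)/(1/287296) = (I*√403)*287296 = 287296*I*√403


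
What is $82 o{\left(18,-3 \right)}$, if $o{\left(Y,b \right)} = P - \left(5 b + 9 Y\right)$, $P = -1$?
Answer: $-12136$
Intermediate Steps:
$o{\left(Y,b \right)} = -1 - 9 Y - 5 b$ ($o{\left(Y,b \right)} = -1 - \left(5 b + 9 Y\right) = -1 - 9 Y - 5 b$)
$82 o{\left(18,-3 \right)} = 82 \left(-1 - 162 - -15\right) = 82 \left(-1 - 162 + 15\right) = 82 \left(-148\right) = -12136$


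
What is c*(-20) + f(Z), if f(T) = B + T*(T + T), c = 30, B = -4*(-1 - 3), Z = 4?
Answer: -552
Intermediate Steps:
B = 16 (B = -4*(-4) = 16)
f(T) = 16 + 2*T² (f(T) = 16 + T*(T + T) = 16 + T*(2*T) = 16 + 2*T²)
c*(-20) + f(Z) = 30*(-20) + (16 + 2*4²) = -600 + (16 + 2*16) = -600 + (16 + 32) = -600 + 48 = -552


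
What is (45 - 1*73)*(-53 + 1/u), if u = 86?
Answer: 63798/43 ≈ 1483.7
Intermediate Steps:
(45 - 1*73)*(-53 + 1/u) = (45 - 1*73)*(-53 + 1/86) = (45 - 73)*(-53 + 1/86) = -28*(-4557/86) = 63798/43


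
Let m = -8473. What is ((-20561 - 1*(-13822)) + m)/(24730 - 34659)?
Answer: 15212/9929 ≈ 1.5321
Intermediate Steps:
((-20561 - 1*(-13822)) + m)/(24730 - 34659) = ((-20561 - 1*(-13822)) - 8473)/(24730 - 34659) = ((-20561 + 13822) - 8473)/(-9929) = (-6739 - 8473)*(-1/9929) = -15212*(-1/9929) = 15212/9929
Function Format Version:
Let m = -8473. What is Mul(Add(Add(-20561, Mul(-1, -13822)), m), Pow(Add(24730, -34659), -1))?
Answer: Rational(15212, 9929) ≈ 1.5321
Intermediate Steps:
Mul(Add(Add(-20561, Mul(-1, -13822)), m), Pow(Add(24730, -34659), -1)) = Mul(Add(Add(-20561, Mul(-1, -13822)), -8473), Pow(Add(24730, -34659), -1)) = Mul(Add(Add(-20561, 13822), -8473), Pow(-9929, -1)) = Mul(Add(-6739, -8473), Rational(-1, 9929)) = Mul(-15212, Rational(-1, 9929)) = Rational(15212, 9929)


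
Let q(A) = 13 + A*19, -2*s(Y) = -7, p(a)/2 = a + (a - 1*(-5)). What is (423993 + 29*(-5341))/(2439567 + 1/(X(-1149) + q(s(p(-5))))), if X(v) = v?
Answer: 575613456/5218233811 ≈ 0.11031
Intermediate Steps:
p(a) = 10 + 4*a (p(a) = 2*(a + (a - 1*(-5))) = 2*(a + (a + 5)) = 2*(a + (5 + a)) = 2*(5 + 2*a) = 10 + 4*a)
s(Y) = 7/2 (s(Y) = -½*(-7) = 7/2)
q(A) = 13 + 19*A
(423993 + 29*(-5341))/(2439567 + 1/(X(-1149) + q(s(p(-5))))) = (423993 + 29*(-5341))/(2439567 + 1/(-1149 + (13 + 19*(7/2)))) = (423993 - 154889)/(2439567 + 1/(-1149 + (13 + 133/2))) = 269104/(2439567 + 1/(-1149 + 159/2)) = 269104/(2439567 + 1/(-2139/2)) = 269104/(2439567 - 2/2139) = 269104/(5218233811/2139) = 269104*(2139/5218233811) = 575613456/5218233811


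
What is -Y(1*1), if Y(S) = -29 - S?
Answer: 30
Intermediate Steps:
-Y(1*1) = -(-29 - 1) = -1*(-30) = 30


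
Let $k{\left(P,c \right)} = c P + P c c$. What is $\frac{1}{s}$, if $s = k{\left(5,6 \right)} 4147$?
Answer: $\frac{1}{870870} \approx 1.1483 \cdot 10^{-6}$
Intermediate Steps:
$k{\left(P,c \right)} = P c + P c^{2}$
$s = 870870$ ($s = 5 \cdot 6 \left(1 + 6\right) 4147 = 5 \cdot 6 \cdot 7 \cdot 4147 = 210 \cdot 4147 = 870870$)
$\frac{1}{s} = \frac{1}{870870}$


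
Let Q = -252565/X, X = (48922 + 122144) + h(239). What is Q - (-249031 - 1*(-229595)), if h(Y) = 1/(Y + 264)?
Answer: 1672266883569/86046199 ≈ 19435.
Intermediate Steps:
h(Y) = 1/(264 + Y)
X = 86046199/503 (X = (48922 + 122144) + 1/(264 + 239) = 171066 + 1/503 = 86046199/503 ≈ 1.7107e+5)
Q = -127040195/86046199 (Q = -252565/86046199/503 = -252565*503/86046199 = -127040195/86046199 ≈ -1.4764)
Q - (-249031 - 1*(-229595)) = -127040195/86046199 - (-249031 - 1*(-229595)) = -127040195/86046199 - (-249031 + 229595) = -127040195/86046199 - 1*(-19436) = -127040195/86046199 + 19436 = 1672266883569/86046199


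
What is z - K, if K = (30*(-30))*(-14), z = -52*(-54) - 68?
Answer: -9860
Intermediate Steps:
z = 2740 (z = 2808 - 68 = 2740)
K = 12600 (K = -900*(-14) = 12600)
z - K = 2740 - 1*12600 = 2740 - 12600 = -9860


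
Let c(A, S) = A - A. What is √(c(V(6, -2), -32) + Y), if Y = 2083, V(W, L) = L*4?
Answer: √2083 ≈ 45.640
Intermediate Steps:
V(W, L) = 4*L
c(A, S) = 0
√(c(V(6, -2), -32) + Y) = √(0 + 2083) = √2083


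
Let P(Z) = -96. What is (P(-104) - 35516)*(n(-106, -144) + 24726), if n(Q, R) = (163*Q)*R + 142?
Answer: -89489394800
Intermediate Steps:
n(Q, R) = 142 + 163*Q*R (n(Q, R) = 163*Q*R + 142 = 142 + 163*Q*R)
(P(-104) - 35516)*(n(-106, -144) + 24726) = (-96 - 35516)*((142 + 163*(-106)*(-144)) + 24726) = -35612*((142 + 2488032) + 24726) = -35612*(2488174 + 24726) = -35612*2512900 = -89489394800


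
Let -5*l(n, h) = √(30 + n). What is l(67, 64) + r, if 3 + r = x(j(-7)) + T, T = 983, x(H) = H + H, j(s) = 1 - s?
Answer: 996 - √97/5 ≈ 994.03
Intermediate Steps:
x(H) = 2*H
l(n, h) = -√(30 + n)/5
r = 996 (r = -3 + (2*(1 - 1*(-7)) + 983) = -3 + (2*(1 + 7) + 983) = -3 + (2*8 + 983) = -3 + (16 + 983) = -3 + 999 = 996)
l(67, 64) + r = -√(30 + 67)/5 + 996 = -√97/5 + 996 = 996 - √97/5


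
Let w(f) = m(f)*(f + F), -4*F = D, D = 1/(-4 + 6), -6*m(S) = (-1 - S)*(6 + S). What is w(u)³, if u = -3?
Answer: 15625/512 ≈ 30.518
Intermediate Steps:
m(S) = -(-1 - S)*(6 + S)/6
D = ½ (D = 1/2 = ½ ≈ 0.50000)
F = -⅛ (F = -¼*½ = -⅛ ≈ -0.12500)
w(f) = (-⅛ + f)*(1 + f²/6 + 7*f/6) (w(f) = (1 + f²/6 + 7*f/6)*(f - ⅛) = (1 + f²/6 + 7*f/6)*(-⅛ + f) = (-⅛ + f)*(1 + f²/6 + 7*f/6))
w(u)³ = ((-1 + 8*(-3))*(6 + (-3)² + 7*(-3))/48)³ = ((-1 - 24)*(6 + 9 - 21)/48)³ = ((1/48)*(-25)*(-6))³ = (25/8)³ = 15625/512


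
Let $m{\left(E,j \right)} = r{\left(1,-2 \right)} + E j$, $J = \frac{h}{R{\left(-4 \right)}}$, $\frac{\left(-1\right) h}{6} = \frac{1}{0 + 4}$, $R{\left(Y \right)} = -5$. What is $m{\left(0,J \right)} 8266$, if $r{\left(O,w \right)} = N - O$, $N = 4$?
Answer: $24798$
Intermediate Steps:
$h = - \frac{3}{2}$ ($h = - \frac{6}{0 + 4} = - \frac{6}{4} = \left(-6\right) \frac{1}{4} = - \frac{3}{2} \approx -1.5$)
$r{\left(O,w \right)} = 4 - O$
$J = \frac{3}{10}$ ($J = - \frac{3}{2 \left(-5\right)} = \left(- \frac{3}{2}\right) \left(- \frac{1}{5}\right) = \frac{3}{10} \approx 0.3$)
$m{\left(E,j \right)} = 3 + E j$ ($m{\left(E,j \right)} = \left(4 - 1\right) + E j = 3 + E j$)
$m{\left(0,J \right)} 8266 = \left(3 + 0 \cdot \frac{3}{10}\right) 8266 = \left(3 + 0\right) 8266 = 3 \cdot 8266 = 24798$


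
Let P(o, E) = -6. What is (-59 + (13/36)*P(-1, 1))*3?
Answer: -367/2 ≈ -183.50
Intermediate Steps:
(-59 + (13/36)*P(-1, 1))*3 = (-59 + (13/36)*(-6))*3 = (-59 - 13/6)*3 = -367/6*3 = -367/2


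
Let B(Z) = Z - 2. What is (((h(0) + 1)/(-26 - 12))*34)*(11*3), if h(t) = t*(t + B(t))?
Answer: -561/19 ≈ -29.526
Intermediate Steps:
B(Z) = -2 + Z
h(t) = t*(-2 + 2*t) (h(t) = t*(t + (-2 + t)) = t*(-2 + 2*t))
(((h(0) + 1)/(-26 - 12))*34)*(11*3) = (((2*0*(-1 + 0) + 1)/(-26 - 12))*34)*(11*3) = (((2*0*(-1) + 1)/(-38))*34)*33 = (((0 + 1)*(-1/38))*34)*33 = ((1*(-1/38))*34)*33 = -1/38*34*33 = -17/19*33 = -561/19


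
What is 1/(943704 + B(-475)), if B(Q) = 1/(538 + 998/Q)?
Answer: 254552/240221741083 ≈ 1.0597e-6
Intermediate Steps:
1/(943704 + B(-475)) = 1/(943704 + (1/2)*(-475)/(499 + 269*(-475))) = 1/(943704 + (1/2)*(-475)/(499 - 127775)) = 1/(943704 + (1/2)*(-475)/(-127276)) = 1/(943704 + (1/2)*(-475)*(-1/127276)) = 1/(943704 + 475/254552) = 1/(240221741083/254552) = 254552/240221741083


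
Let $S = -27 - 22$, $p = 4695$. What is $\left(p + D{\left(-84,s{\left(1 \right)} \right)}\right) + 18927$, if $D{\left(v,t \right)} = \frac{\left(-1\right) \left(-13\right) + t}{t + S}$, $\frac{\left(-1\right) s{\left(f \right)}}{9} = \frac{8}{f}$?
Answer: $\frac{2858321}{121} \approx 23623.0$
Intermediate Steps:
$S = -49$ ($S = -27 - 22 = -49$)
$s{\left(f \right)} = - \frac{72}{f}$ ($s{\left(f \right)} = - 9 \frac{8}{f} = - \frac{72}{f}$)
$D{\left(v,t \right)} = \frac{13 + t}{-49 + t}$ ($D{\left(v,t \right)} = \frac{\left(-1\right) \left(-13\right) + t}{t - 49} = \frac{13 + t}{-49 + t}$)
$\left(p + D{\left(-84,s{\left(1 \right)} \right)}\right) + 18927 = \left(4695 + \frac{13 - \frac{72}{1}}{-49 - \frac{72}{1}}\right) + 18927 = \left(4695 + \frac{13 - 72}{-49 - 72}\right) + 18927 = \left(4695 + \frac{1}{-121} \left(-59\right)\right) + 18927 = \left(4695 - - \frac{59}{121}\right) + 18927 = \left(4695 + \frac{59}{121}\right) + 18927 = \frac{568154}{121} + 18927 = \frac{2858321}{121}$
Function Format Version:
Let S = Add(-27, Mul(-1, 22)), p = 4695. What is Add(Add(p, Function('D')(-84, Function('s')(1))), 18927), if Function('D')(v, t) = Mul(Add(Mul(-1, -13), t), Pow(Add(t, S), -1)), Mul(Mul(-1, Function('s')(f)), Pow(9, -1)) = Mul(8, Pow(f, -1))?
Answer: Rational(2858321, 121) ≈ 23623.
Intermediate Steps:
S = -49 (S = Add(-27, -22) = -49)
Function('s')(f) = Mul(-72, Pow(f, -1)) (Function('s')(f) = Mul(-9, Mul(8, Pow(f, -1))) = Mul(-72, Pow(f, -1)))
Function('D')(v, t) = Mul(Pow(Add(-49, t), -1), Add(13, t)) (Function('D')(v, t) = Mul(Add(Mul(-1, -13), t), Pow(Add(t, -49), -1)) = Mul(Add(13, t), Pow(Add(-49, t), -1)) = Mul(Pow(Add(-49, t), -1), Add(13, t)))
Add(Add(p, Function('D')(-84, Function('s')(1))), 18927) = Add(Add(4695, Mul(Pow(Add(-49, Mul(-72, Pow(1, -1))), -1), Add(13, Mul(-72, Pow(1, -1))))), 18927) = Add(Add(4695, Mul(Pow(Add(-49, Mul(-72, 1)), -1), Add(13, Mul(-72, 1)))), 18927) = Add(Add(4695, Mul(Pow(Add(-49, -72), -1), Add(13, -72))), 18927) = Add(Add(4695, Mul(Pow(-121, -1), -59)), 18927) = Add(Add(4695, Mul(Rational(-1, 121), -59)), 18927) = Add(Add(4695, Rational(59, 121)), 18927) = Add(Rational(568154, 121), 18927) = Rational(2858321, 121)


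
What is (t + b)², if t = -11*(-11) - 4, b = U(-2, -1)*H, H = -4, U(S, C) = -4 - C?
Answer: 16641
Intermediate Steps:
b = 12 (b = (-4 - 1*(-1))*(-4) = (-4 + 1)*(-4) = -3*(-4) = 12)
t = 117 (t = 121 - 4 = 117)
(t + b)² = (117 + 12)² = 129² = 16641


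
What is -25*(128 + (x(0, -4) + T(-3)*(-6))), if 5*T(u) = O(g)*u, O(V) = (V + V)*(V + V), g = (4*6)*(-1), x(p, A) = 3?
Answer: -210635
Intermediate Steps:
g = -24 (g = 24*(-1) = -24)
O(V) = 4*V**2 (O(V) = (2*V)*(2*V) = 4*V**2)
T(u) = 2304*u/5 (T(u) = ((4*(-24)**2)*u)/5 = ((4*576)*u)/5 = (2304*u)/5 = 2304*u/5)
-25*(128 + (x(0, -4) + T(-3)*(-6))) = -25*(128 + (3 + ((2304/5)*(-3))*(-6))) = -25*(128 + (3 - 6912/5*(-6))) = -25*(128 + (3 + 41472/5)) = -25*(128 + 41487/5) = -25*42127/5 = -210635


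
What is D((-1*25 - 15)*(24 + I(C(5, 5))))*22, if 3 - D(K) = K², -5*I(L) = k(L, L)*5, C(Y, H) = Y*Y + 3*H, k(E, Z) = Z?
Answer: -9011134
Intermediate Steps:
C(Y, H) = Y² + 3*H
I(L) = -L (I(L) = -L*5/5 = -L)
D(K) = 3 - K²
D((-1*25 - 15)*(24 + I(C(5, 5))))*22 = (3 - ((-1*25 - 15)*(24 - (5² + 3*5)))²)*22 = (3 - ((-25 - 15)*(24 - (25 + 15)))²)*22 = (3 - (-40*(24 - 1*40))²)*22 = (3 - (-40*(24 - 40))²)*22 = (3 - (-40*(-16))²)*22 = (3 - 1*640²)*22 = (3 - 1*409600)*22 = (3 - 409600)*22 = -409597*22 = -9011134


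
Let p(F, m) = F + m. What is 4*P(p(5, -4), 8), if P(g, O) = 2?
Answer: 8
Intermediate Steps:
4*P(p(5, -4), 8) = 4*2 = 8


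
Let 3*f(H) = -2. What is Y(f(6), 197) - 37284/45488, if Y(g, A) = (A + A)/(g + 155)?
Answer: 9126081/5265236 ≈ 1.7333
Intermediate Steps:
f(H) = -2/3 (f(H) = (1/3)*(-2) = -2/3)
Y(g, A) = 2*A/(155 + g) (Y(g, A) = (2*A)/(155 + g) = 2*A/(155 + g))
Y(f(6), 197) - 37284/45488 = 2*197/(155 - 2/3) - 37284/45488 = 2*197/(463/3) - 37284/45488 = 2*197*(3/463) - 1*9321/11372 = 1182/463 - 9321/11372 = 9126081/5265236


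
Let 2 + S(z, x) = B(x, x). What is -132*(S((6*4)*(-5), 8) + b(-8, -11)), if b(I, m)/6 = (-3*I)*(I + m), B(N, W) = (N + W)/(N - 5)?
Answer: 360712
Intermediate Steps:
B(N, W) = (N + W)/(-5 + N)
b(I, m) = -18*I*(I + m) (b(I, m) = 6*((-3*I)*(I + m)) = 6*(-3*I*(I + m)) = -18*I*(I + m))
S(z, x) = -2 + 2*x/(-5 + x) (S(z, x) = -2 + (x + x)/(-5 + x) = -2 + (2*x)/(-5 + x) = -2 + 2*x/(-5 + x))
-132*(S((6*4)*(-5), 8) + b(-8, -11)) = -132*(10/(-5 + 8) - 18*(-8)*(-8 - 11)) = -132*(10/3 - 18*(-8)*(-19)) = -132*(10*(⅓) - 2736) = -132*(10/3 - 2736) = -132*(-8198/3) = 360712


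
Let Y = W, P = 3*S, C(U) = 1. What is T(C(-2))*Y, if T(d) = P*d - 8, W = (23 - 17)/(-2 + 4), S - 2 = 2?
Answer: 12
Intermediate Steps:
S = 4 (S = 2 + 2 = 4)
W = 3 (W = 6/2 = 6*(½) = 3)
P = 12 (P = 3*4 = 12)
T(d) = -8 + 12*d (T(d) = 12*d - 8 = -8 + 12*d)
Y = 3
T(C(-2))*Y = (-8 + 12*1)*3 = (-8 + 12)*3 = 4*3 = 12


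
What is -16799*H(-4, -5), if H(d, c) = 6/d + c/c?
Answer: 16799/2 ≈ 8399.5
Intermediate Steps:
H(d, c) = 1 + 6/d (H(d, c) = 6/d + 1 = 1 + 6/d)
-16799*H(-4, -5) = -16799*(6 - 4)/(-4) = -(-16799)*2/4 = -16799*(-½) = 16799/2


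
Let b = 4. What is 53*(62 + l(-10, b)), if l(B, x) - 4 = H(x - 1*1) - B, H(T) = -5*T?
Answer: 3233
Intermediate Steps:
l(B, x) = 9 - B - 5*x (l(B, x) = 4 + (-5*(x - 1*1) - B) = 4 + (-5*(x - 1) - B) = 4 + (-5*(-1 + x) - B) = 4 + ((5 - 5*x) - B) = 4 + (5 - B - 5*x) = 9 - B - 5*x)
53*(62 + l(-10, b)) = 53*(62 + (9 - 1*(-10) - 5*4)) = 53*(62 + (9 + 10 - 20)) = 53*(62 - 1) = 53*61 = 3233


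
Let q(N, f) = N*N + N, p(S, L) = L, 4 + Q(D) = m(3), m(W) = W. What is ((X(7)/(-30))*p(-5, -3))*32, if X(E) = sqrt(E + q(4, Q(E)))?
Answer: 48*sqrt(3)/5 ≈ 16.628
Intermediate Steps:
Q(D) = -1 (Q(D) = -4 + 3 = -1)
q(N, f) = N + N**2 (q(N, f) = N**2 + N = N + N**2)
X(E) = sqrt(20 + E) (X(E) = sqrt(E + 4*(1 + 4)) = sqrt(E + 4*5) = sqrt(E + 20) = sqrt(20 + E))
((X(7)/(-30))*p(-5, -3))*32 = ((sqrt(20 + 7)/(-30))*(-3))*32 = ((sqrt(27)*(-1/30))*(-3))*32 = (((3*sqrt(3))*(-1/30))*(-3))*32 = (-sqrt(3)/10*(-3))*32 = (3*sqrt(3)/10)*32 = 48*sqrt(3)/5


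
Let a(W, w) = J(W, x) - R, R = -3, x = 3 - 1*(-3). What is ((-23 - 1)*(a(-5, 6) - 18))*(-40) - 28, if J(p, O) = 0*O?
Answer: -14428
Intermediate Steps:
x = 6 (x = 3 + 3 = 6)
J(p, O) = 0
a(W, w) = 3 (a(W, w) = 0 - 1*(-3) = 0 + 3 = 3)
((-23 - 1)*(a(-5, 6) - 18))*(-40) - 28 = ((-23 - 1)*(3 - 18))*(-40) - 28 = -24*(-15)*(-40) - 28 = 360*(-40) - 28 = -14400 - 28 = -14428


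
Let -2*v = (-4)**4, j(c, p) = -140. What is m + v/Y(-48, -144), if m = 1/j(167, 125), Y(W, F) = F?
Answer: 1111/1260 ≈ 0.88175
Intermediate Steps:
v = -128 (v = -1/2*(-4)**4 = -1/2*256 = -128)
m = -1/140 (m = 1/(-140) = -1/140 ≈ -0.0071429)
m + v/Y(-48, -144) = -1/140 - 128/(-144) = -1/140 - 128*(-1/144) = -1/140 + 8/9 = 1111/1260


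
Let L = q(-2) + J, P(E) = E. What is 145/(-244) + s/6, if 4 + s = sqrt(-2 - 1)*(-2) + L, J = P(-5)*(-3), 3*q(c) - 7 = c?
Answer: 3331/2196 - I*sqrt(3)/3 ≈ 1.5168 - 0.57735*I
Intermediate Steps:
q(c) = 7/3 + c/3
J = 15 (J = -5*(-3) = 15)
L = 50/3 (L = (7/3 + (1/3)*(-2)) + 15 = (7/3 - 2/3) + 15 = 5/3 + 15 = 50/3 ≈ 16.667)
s = 38/3 - 2*I*sqrt(3) (s = -4 + (sqrt(-2 - 1)*(-2) + 50/3) = -4 + (sqrt(-3)*(-2) + 50/3) = -4 + ((I*sqrt(3))*(-2) + 50/3) = -4 + (-2*I*sqrt(3) + 50/3) = -4 + (50/3 - 2*I*sqrt(3)) = 38/3 - 2*I*sqrt(3) ≈ 12.667 - 3.4641*I)
145/(-244) + s/6 = 145/(-244) + (38/3 - 2*I*sqrt(3))/6 = 145*(-1/244) + (38/3 - 2*I*sqrt(3))*(1/6) = -145/244 + (19/9 - I*sqrt(3)/3) = 3331/2196 - I*sqrt(3)/3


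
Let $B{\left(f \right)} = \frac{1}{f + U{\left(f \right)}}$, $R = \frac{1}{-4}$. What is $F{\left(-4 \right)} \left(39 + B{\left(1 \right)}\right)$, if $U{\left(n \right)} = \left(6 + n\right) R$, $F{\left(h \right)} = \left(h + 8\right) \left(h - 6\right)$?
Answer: $- \frac{4520}{3} \approx -1506.7$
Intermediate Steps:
$R = - \frac{1}{4} \approx -0.25$
$F{\left(h \right)} = \left(-6 + h\right) \left(8 + h\right)$ ($F{\left(h \right)} = \left(8 + h\right) \left(-6 + h\right) = \left(-6 + h\right) \left(8 + h\right)$)
$U{\left(n \right)} = - \frac{3}{2} - \frac{n}{4}$ ($U{\left(n \right)} = \left(6 + n\right) \left(- \frac{1}{4}\right) = - \frac{3}{2} - \frac{n}{4}$)
$B{\left(f \right)} = \frac{1}{- \frac{3}{2} + \frac{3 f}{4}}$ ($B{\left(f \right)} = \frac{1}{f - \left(\frac{3}{2} + \frac{f}{4}\right)} = \frac{1}{- \frac{3}{2} + \frac{3 f}{4}}$)
$F{\left(-4 \right)} \left(39 + B{\left(1 \right)}\right) = \left(-48 + \left(-4\right)^{2} + 2 \left(-4\right)\right) \left(39 + \frac{4}{3 \left(-2 + 1\right)}\right) = \left(-48 + 16 - 8\right) \left(39 + \frac{4}{3 \left(-1\right)}\right) = - 40 \left(39 + \frac{4}{3} \left(-1\right)\right) = - 40 \left(39 - \frac{4}{3}\right) = \left(-40\right) \frac{113}{3} = - \frac{4520}{3}$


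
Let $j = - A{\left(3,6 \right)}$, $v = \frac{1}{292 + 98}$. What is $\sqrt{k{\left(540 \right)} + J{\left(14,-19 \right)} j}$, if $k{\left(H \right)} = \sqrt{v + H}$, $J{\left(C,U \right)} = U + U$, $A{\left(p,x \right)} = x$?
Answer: $\frac{\sqrt{34678800 + 390 \sqrt{82134390}}}{390} \approx 15.85$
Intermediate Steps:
$v = \frac{1}{390} \approx 0.0025641$
$J{\left(C,U \right)} = 2 U$
$j = -6$ ($j = \left(-1\right) 6 = -6$)
$k{\left(H \right)} = \sqrt{\frac{1}{390} + H}$
$\sqrt{k{\left(540 \right)} + J{\left(14,-19 \right)} j} = \sqrt{\frac{\sqrt{390 + 152100 \cdot 540}}{390} + 2 \left(-19\right) \left(-6\right)} = \sqrt{\frac{\sqrt{390 + 82134000}}{390} - -228} = \sqrt{\frac{\sqrt{82134390}}{390} + 228} = \sqrt{228 + \frac{\sqrt{82134390}}{390}}$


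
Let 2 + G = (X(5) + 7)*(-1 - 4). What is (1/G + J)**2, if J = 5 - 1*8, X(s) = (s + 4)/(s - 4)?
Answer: 61009/6724 ≈ 9.0733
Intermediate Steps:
X(s) = (4 + s)/(-4 + s)
G = -82 (G = -2 + ((4 + 5)/(-4 + 5) + 7)*(-1 - 4) = -2 + (9/1 + 7)*(-5) = -2 + (1*9 + 7)*(-5) = -2 + (9 + 7)*(-5) = -2 + 16*(-5) = -2 - 80 = -82)
J = -3 (J = 5 - 8 = -3)
(1/G + J)**2 = (1/(-82) - 3)**2 = (-1/82 - 3)**2 = (-247/82)**2 = 61009/6724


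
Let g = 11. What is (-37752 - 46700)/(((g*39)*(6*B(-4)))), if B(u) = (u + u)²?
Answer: -21113/41184 ≈ -0.51265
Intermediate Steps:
B(u) = 4*u² (B(u) = (2*u)² = 4*u²)
(-37752 - 46700)/(((g*39)*(6*B(-4)))) = (-37752 - 46700)/(((11*39)*(6*(4*(-4)²)))) = -84452/(429*(6*(4*16))) = -84452/(429*(6*64)) = -84452/(429*384) = -84452/164736 = -84452*1/164736 = -21113/41184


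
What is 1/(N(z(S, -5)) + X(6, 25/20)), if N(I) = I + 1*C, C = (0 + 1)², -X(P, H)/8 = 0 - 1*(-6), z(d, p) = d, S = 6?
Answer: -1/41 ≈ -0.024390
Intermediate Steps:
X(P, H) = -48 (X(P, H) = -8*(0 - 1*(-6)) = -8*(0 + 6) = -8*6 = -48)
C = 1 (C = 1² = 1)
N(I) = 1 + I (N(I) = I + 1*1 = I + 1 = 1 + I)
1/(N(z(S, -5)) + X(6, 25/20)) = 1/((1 + 6) - 48) = 1/(7 - 48) = 1/(-41) = -1/41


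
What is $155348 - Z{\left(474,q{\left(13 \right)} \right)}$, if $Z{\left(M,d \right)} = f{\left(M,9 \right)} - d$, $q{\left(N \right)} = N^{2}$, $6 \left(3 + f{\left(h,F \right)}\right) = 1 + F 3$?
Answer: $\frac{466546}{3} \approx 1.5552 \cdot 10^{5}$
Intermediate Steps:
$f{\left(h,F \right)} = - \frac{17}{6} + \frac{F}{2}$ ($f{\left(h,F \right)} = -3 + \frac{1 + F 3}{6} = -3 + \frac{1 + 3 F}{6} = -3 + \left(\frac{1}{6} + \frac{F}{2}\right) = - \frac{17}{6} + \frac{F}{2}$)
$Z{\left(M,d \right)} = \frac{5}{3} - d$ ($Z{\left(M,d \right)} = \left(- \frac{17}{6} + \frac{1}{2} \cdot 9\right) - d = \left(- \frac{17}{6} + \frac{9}{2}\right) - d = \frac{5}{3} - d$)
$155348 - Z{\left(474,q{\left(13 \right)} \right)} = 155348 - \left(\frac{5}{3} - 13^{2}\right) = 155348 - \left(\frac{5}{3} - 169\right) = 155348 - - \frac{502}{3} = 155348 + \frac{502}{3} = \frac{466546}{3}$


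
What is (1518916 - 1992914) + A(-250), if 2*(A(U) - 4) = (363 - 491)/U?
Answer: -59249218/125 ≈ -4.7399e+5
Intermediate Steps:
A(U) = 4 - 64/U (A(U) = 4 + ((363 - 491)/U)/2 = 4 + (-128/U)/2 = 4 - 64/U)
(1518916 - 1992914) + A(-250) = (1518916 - 1992914) + (4 - 64/(-250)) = -473998 + (4 - 64*(-1/250)) = -473998 + (4 + 32/125) = -473998 + 532/125 = -59249218/125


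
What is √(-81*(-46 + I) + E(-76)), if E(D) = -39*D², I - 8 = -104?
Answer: I*√213762 ≈ 462.34*I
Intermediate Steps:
I = -96 (I = 8 - 104 = -96)
√(-81*(-46 + I) + E(-76)) = √(-81*(-46 - 96) - 39*(-76)²) = √(-81*(-142) - 39*5776) = √(11502 - 225264) = √(-213762) = I*√213762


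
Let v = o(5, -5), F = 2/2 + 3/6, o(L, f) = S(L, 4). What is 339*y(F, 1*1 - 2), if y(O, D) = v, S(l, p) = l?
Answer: 1695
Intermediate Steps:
o(L, f) = L
F = 3/2 (F = 2*(½) + 3*(⅙) = 1 + ½ = 3/2 ≈ 1.5000)
v = 5
y(O, D) = 5
339*y(F, 1*1 - 2) = 339*5 = 1695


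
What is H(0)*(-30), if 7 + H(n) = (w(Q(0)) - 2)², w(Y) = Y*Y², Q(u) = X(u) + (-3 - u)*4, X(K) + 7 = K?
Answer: -1412199420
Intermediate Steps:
X(K) = -7 + K
Q(u) = -19 - 3*u (Q(u) = (-7 + u) + (-3 - u)*4 = (-7 + u) + (-12 - 4*u) = -19 - 3*u)
w(Y) = Y³
H(n) = 47073314 (H(n) = -7 + ((-19 - 3*0)³ - 2)² = -7 + ((-19 + 0)³ - 2)² = -7 + ((-19)³ - 2)² = -7 + (-6859 - 2)² = -7 + (-6861)² = -7 + 47073321 = 47073314)
H(0)*(-30) = 47073314*(-30) = -1412199420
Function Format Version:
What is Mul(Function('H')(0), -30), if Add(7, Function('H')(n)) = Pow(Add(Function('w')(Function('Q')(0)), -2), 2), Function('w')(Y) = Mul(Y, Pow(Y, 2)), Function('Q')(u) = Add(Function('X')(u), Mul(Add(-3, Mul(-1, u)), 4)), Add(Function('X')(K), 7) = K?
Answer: -1412199420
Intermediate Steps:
Function('X')(K) = Add(-7, K)
Function('Q')(u) = Add(-19, Mul(-3, u)) (Function('Q')(u) = Add(Add(-7, u), Mul(Add(-3, Mul(-1, u)), 4)) = Add(Add(-7, u), Add(-12, Mul(-4, u))) = Add(-19, Mul(-3, u)))
Function('w')(Y) = Pow(Y, 3)
Function('H')(n) = 47073314 (Function('H')(n) = Add(-7, Pow(Add(Pow(Add(-19, Mul(-3, 0)), 3), -2), 2)) = Add(-7, Pow(Add(Pow(Add(-19, 0), 3), -2), 2)) = Add(-7, Pow(Add(Pow(-19, 3), -2), 2)) = Add(-7, Pow(Add(-6859, -2), 2)) = Add(-7, Pow(-6861, 2)) = Add(-7, 47073321) = 47073314)
Mul(Function('H')(0), -30) = Mul(47073314, -30) = -1412199420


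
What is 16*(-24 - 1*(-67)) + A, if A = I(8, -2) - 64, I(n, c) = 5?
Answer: 629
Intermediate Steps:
A = -59 (A = 5 - 64 = -59)
16*(-24 - 1*(-67)) + A = 16*(-24 - 1*(-67)) - 59 = 16*(-24 + 67) - 59 = 16*43 - 59 = 688 - 59 = 629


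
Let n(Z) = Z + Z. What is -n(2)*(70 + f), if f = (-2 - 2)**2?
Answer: -344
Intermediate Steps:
n(Z) = 2*Z
f = 16 (f = (-4)**2 = 16)
-n(2)*(70 + f) = -2*2*(70 + 16) = -4*86 = -1*344 = -344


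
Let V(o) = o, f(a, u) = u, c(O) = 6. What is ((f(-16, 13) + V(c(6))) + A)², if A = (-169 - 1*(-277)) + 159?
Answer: 81796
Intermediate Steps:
A = 267 (A = (-169 + 277) + 159 = 108 + 159 = 267)
((f(-16, 13) + V(c(6))) + A)² = ((13 + 6) + 267)² = (19 + 267)² = 286² = 81796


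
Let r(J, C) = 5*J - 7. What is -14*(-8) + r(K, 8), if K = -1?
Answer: 100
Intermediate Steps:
r(J, C) = -7 + 5*J
-14*(-8) + r(K, 8) = -14*(-8) + (-7 + 5*(-1)) = 112 + (-7 - 5) = 112 - 12 = 100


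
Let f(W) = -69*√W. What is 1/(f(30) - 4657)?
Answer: -4657/21544819 + 69*√30/21544819 ≈ -0.00019861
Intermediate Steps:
1/(f(30) - 4657) = 1/(-69*√30 - 4657) = 1/(-4657 - 69*√30)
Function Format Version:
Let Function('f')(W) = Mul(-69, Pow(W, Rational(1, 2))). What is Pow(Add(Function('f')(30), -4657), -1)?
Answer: Add(Rational(-4657, 21544819), Mul(Rational(69, 21544819), Pow(30, Rational(1, 2)))) ≈ -0.00019861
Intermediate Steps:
Pow(Add(Function('f')(30), -4657), -1) = Pow(Add(Mul(-69, Pow(30, Rational(1, 2))), -4657), -1) = Pow(Add(-4657, Mul(-69, Pow(30, Rational(1, 2)))), -1)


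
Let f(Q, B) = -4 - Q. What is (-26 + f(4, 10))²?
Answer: 1156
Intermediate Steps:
(-26 + f(4, 10))² = (-26 + (-4 - 1*4))² = (-26 + (-4 - 4))² = (-26 - 8)² = (-34)² = 1156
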